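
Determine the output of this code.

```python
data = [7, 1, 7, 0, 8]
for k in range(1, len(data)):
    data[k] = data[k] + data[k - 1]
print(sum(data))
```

68

k=1: data[1] = 1+7 = 8 → [7, 8, 7, 0, 8]
k=2: data[2] = 7+8 = 15 → [7, 8, 15, 0, 8]
k=3: data[3] = 0+15 = 15 → [7, 8, 15, 15, 8]
k=4: data[4] = 8+15 = 23 → [7, 8, 15, 15, 23]
sum = 68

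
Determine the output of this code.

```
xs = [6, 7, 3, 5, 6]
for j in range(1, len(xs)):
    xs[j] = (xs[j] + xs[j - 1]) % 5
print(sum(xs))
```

j=1: xs[1] = (7+6)%5 = 3 → [6, 3, 3, 5, 6]
j=2: xs[2] = (3+3)%5 = 1 → [6, 3, 1, 5, 6]
j=3: xs[3] = (5+1)%5 = 1 → [6, 3, 1, 1, 6]
j=4: xs[4] = (6+1)%5 = 2 → [6, 3, 1, 1, 2]
sum = 13

13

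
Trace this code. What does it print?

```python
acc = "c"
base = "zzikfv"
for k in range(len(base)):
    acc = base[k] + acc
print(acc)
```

vfkizzc

k=0: prepend 'z' → 'zc'
k=1: prepend 'z' → 'zzc'
k=2: prepend 'i' → 'izzc'
k=3: prepend 'k' → 'kizzc'
k=4: prepend 'f' → 'fkizzc'
k=5: prepend 'v' → 'vfkizzc'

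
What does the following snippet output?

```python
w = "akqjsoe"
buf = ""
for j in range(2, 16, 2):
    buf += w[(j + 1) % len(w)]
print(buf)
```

j=2: add w[3]='j' → 'j'
j=4: add w[5]='o' → 'jo'
j=6: add w[0]='a' → 'joa'
j=8: add w[2]='q' → 'joaq'
j=10: add w[4]='s' → 'joaqs'
j=12: add w[6]='e' → 'joaqse'
j=14: add w[1]='k' → 'joaqsek'

joaqsek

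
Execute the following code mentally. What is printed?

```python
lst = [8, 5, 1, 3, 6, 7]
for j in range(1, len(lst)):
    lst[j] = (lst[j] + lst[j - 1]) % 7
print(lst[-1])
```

j=1: lst[1] = (5+8)%7 = 6 → [8, 6, 1, 3, 6, 7]
j=2: lst[2] = (1+6)%7 = 0 → [8, 6, 0, 3, 6, 7]
j=3: lst[3] = (3+0)%7 = 3 → [8, 6, 0, 3, 6, 7]
j=4: lst[4] = (6+3)%7 = 2 → [8, 6, 0, 3, 2, 7]
j=5: lst[5] = (7+2)%7 = 2 → [8, 6, 0, 3, 2, 2]

2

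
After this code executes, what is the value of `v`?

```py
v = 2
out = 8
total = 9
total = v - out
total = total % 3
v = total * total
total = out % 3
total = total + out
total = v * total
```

total = 2-8 = -6
total = (-6)%3 = 0
v = 0*0 = 0
total = 8%3 = 2
total = 2+8 = 10
total = 0*10 = 0

0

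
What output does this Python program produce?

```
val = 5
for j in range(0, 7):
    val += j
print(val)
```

j=0: val = 5+0 = 5
j=1: val = 5+1 = 6
j=2: val = 6+2 = 8
j=3: val = 8+3 = 11
j=4: val = 11+4 = 15
j=5: val = 15+5 = 20
j=6: val = 20+6 = 26

26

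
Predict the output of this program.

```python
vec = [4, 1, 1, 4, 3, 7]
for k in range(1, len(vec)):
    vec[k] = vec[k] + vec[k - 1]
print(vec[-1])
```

20

k=1: vec[1] = 1+4 = 5 → [4, 5, 1, 4, 3, 7]
k=2: vec[2] = 1+5 = 6 → [4, 5, 6, 4, 3, 7]
k=3: vec[3] = 4+6 = 10 → [4, 5, 6, 10, 3, 7]
k=4: vec[4] = 3+10 = 13 → [4, 5, 6, 10, 13, 7]
k=5: vec[5] = 7+13 = 20 → [4, 5, 6, 10, 13, 20]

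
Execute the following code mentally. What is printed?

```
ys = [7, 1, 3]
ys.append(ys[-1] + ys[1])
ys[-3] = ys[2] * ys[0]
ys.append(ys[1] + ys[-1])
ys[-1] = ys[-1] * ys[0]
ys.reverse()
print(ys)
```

append ys[-1]+ys[1] = 3+1 = 4 → [7, 1, 3, 4]
ys[-3] = ys[2]*ys[0] = 3*7 = 21 → [7, 21, 3, 4]
append ys[1]+ys[-1] = 21+4 = 25 → [7, 21, 3, 4, 25]
ys[-1] = ys[-1]*ys[0] = 25*7 = 175 → [7, 21, 3, 4, 175]
reverse → [175, 4, 3, 21, 7]

[175, 4, 3, 21, 7]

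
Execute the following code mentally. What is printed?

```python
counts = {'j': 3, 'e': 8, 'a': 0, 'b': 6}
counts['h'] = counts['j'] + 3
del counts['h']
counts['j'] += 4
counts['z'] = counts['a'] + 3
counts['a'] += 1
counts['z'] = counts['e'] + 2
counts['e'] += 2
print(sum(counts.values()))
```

counts['h'] = counts['j']+3 = 6 → {'j': 3, 'e': 8, 'a': 0, 'b': 6, 'h': 6}
del 'h' → {'j': 3, 'e': 8, 'a': 0, 'b': 6}
counts['j'] = 3+4 = 7 → {'j': 7, 'e': 8, 'a': 0, 'b': 6}
counts['z'] = counts['a']+3 = 3 → {'j': 7, 'e': 8, 'a': 0, 'b': 6, 'z': 3}
counts['a'] = 0+1 = 1 → {'j': 7, 'e': 8, 'a': 1, 'b': 6, 'z': 3}
counts['z'] = counts['e']+2 = 10 → {'j': 7, 'e': 8, 'a': 1, 'b': 6, 'z': 10}
counts['e'] = 8+2 = 10 → {'j': 7, 'e': 10, 'a': 1, 'b': 6, 'z': 10}
sum of values = 34

34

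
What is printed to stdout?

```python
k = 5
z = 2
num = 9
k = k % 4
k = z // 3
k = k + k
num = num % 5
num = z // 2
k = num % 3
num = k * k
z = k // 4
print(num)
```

k = 5%4 = 1
k = 2//3 = 0
k = 0+0 = 0
num = 9%5 = 4
num = 2//2 = 1
k = 1%3 = 1
num = 1*1 = 1
z = 1//4 = 0

1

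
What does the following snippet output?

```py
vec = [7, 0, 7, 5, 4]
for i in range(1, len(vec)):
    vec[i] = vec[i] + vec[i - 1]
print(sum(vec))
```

i=1: vec[1] = 0+7 = 7 → [7, 7, 7, 5, 4]
i=2: vec[2] = 7+7 = 14 → [7, 7, 14, 5, 4]
i=3: vec[3] = 5+14 = 19 → [7, 7, 14, 19, 4]
i=4: vec[4] = 4+19 = 23 → [7, 7, 14, 19, 23]
sum = 70

70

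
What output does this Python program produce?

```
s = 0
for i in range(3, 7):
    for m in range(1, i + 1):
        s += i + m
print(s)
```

138

i=3,m=1: s = 0+4 = 4
i=3,m=2: s = 4+5 = 9
i=3,m=3: s = 9+6 = 15
i=4,m=1: s = 15+5 = 20
i=4,m=2: s = 20+6 = 26
i=4,m=3: s = 26+7 = 33
i=4,m=4: s = 33+8 = 41
i=5,m=1: s = 41+6 = 47
i=5,m=2: s = 47+7 = 54
i=5,m=3: s = 54+8 = 62
i=5,m=4: s = 62+9 = 71
i=5,m=5: s = 71+10 = 81
i=6,m=1: s = 81+7 = 88
i=6,m=2: s = 88+8 = 96
i=6,m=3: s = 96+9 = 105
i=6,m=4: s = 105+10 = 115
i=6,m=5: s = 115+11 = 126
i=6,m=6: s = 126+12 = 138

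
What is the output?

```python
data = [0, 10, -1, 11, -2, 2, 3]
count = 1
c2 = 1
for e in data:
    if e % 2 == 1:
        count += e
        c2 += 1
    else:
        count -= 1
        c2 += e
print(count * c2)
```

e=0: not odd, count = 1-1 = 0; c2=1
e=10: not odd, count = 0-1 = -1; c2=11
e=-1: odd, count = (-1)+(-1) = -2; c2=12
e=11: odd, count = (-2)+11 = 9; c2=13
e=-2: not odd, count = 9-1 = 8; c2=11
e=2: not odd, count = 8-1 = 7; c2=13
e=3: odd, count = 7+3 = 10; c2=14
count*c2 = 10*14 = 140

140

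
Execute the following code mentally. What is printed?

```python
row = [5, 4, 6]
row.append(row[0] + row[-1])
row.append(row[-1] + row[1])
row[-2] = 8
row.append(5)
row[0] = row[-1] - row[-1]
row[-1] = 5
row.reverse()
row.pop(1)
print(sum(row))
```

append row[0]+row[-1] = 5+6 = 11 → [5, 4, 6, 11]
append row[-1]+row[1] = 11+4 = 15 → [5, 4, 6, 11, 15]
row[-2] = 8 → [5, 4, 6, 8, 15]
append 5 → [5, 4, 6, 8, 15, 5]
row[0] = row[-1]-row[-1] = 5-5 = 0 → [0, 4, 6, 8, 15, 5]
row[-1] = 5 → [0, 4, 6, 8, 15, 5]
reverse → [5, 15, 8, 6, 4, 0]
pop(1) removes 15 → [5, 8, 6, 4, 0]
sum = 23

23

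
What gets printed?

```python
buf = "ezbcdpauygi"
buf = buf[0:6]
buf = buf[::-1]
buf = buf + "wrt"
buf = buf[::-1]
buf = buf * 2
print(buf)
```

trwezbcdptrwezbcdp

slice [0:6] → 'ezbcdp'
reverse → 'pdcbze'
+ 'wrt' → 'pdcbzewrt'
reverse → 'trwezbcdp'
repeat ×2 → 'trwezbcdptrwezbcdp'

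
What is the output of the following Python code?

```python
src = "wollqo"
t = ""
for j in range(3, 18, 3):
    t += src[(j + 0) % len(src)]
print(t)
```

lwlwl

j=3: add src[3]='l' → 'l'
j=6: add src[0]='w' → 'lw'
j=9: add src[3]='l' → 'lwl'
j=12: add src[0]='w' → 'lwlw'
j=15: add src[3]='l' → 'lwlwl'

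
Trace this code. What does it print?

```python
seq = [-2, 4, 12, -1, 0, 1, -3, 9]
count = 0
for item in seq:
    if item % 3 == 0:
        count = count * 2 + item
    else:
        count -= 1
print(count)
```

item=-2: not %3==0, count = 0-1 = -1
item=4: not %3==0, count = (-1)-1 = -2
item=12: %3==0, count = (-2)*2+12 = 8
item=-1: not %3==0, count = 8-1 = 7
item=0: %3==0, count = 7*2+0 = 14
item=1: not %3==0, count = 14-1 = 13
item=-3: %3==0, count = 13*2+(-3) = 23
item=9: %3==0, count = 23*2+9 = 55

55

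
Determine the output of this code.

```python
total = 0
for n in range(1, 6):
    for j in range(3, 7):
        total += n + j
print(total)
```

150

n=1,j=3: total = 0+4 = 4
n=1,j=4: total = 4+5 = 9
n=1,j=5: total = 9+6 = 15
n=1,j=6: total = 15+7 = 22
n=2,j=3: total = 22+5 = 27
n=2,j=4: total = 27+6 = 33
n=2,j=5: total = 33+7 = 40
n=2,j=6: total = 40+8 = 48
n=3,j=3: total = 48+6 = 54
n=3,j=4: total = 54+7 = 61
n=3,j=5: total = 61+8 = 69
n=3,j=6: total = 69+9 = 78
n=4,j=3: total = 78+7 = 85
n=4,j=4: total = 85+8 = 93
n=4,j=5: total = 93+9 = 102
n=4,j=6: total = 102+10 = 112
n=5,j=3: total = 112+8 = 120
n=5,j=4: total = 120+9 = 129
n=5,j=5: total = 129+10 = 139
n=5,j=6: total = 139+11 = 150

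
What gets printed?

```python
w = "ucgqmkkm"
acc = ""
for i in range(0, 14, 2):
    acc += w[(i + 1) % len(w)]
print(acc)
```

cqkmcqk

i=0: add w[1]='c' → 'c'
i=2: add w[3]='q' → 'cq'
i=4: add w[5]='k' → 'cqk'
i=6: add w[7]='m' → 'cqkm'
i=8: add w[1]='c' → 'cqkmc'
i=10: add w[3]='q' → 'cqkmcq'
i=12: add w[5]='k' → 'cqkmcqk'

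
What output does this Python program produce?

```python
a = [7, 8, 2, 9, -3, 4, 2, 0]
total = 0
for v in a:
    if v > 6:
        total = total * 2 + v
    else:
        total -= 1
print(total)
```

v=7: >6, total = 0*2+7 = 7
v=8: >6, total = 7*2+8 = 22
v=2: not >6, total = 22-1 = 21
v=9: >6, total = 21*2+9 = 51
v=-3: not >6, total = 51-1 = 50
v=4: not >6, total = 50-1 = 49
v=2: not >6, total = 49-1 = 48
v=0: not >6, total = 48-1 = 47

47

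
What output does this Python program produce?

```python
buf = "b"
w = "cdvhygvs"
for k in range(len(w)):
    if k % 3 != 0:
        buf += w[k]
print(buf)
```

k=0: skip
k=1: add 'd' → 'bd'
k=2: add 'v' → 'bdv'
k=3: skip
k=4: add 'y' → 'bdvy'
k=5: add 'g' → 'bdvyg'
k=6: skip
k=7: add 's' → 'bdvygs'

bdvygs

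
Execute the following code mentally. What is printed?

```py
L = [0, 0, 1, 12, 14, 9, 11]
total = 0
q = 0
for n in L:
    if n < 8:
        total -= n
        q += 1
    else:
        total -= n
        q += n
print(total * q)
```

n=0: <8, total = 0-0 = 0; q=1
n=0: <8, total = 0-0 = 0; q=2
n=1: <8, total = 0-1 = -1; q=3
n=12: not <8, total = (-1)-12 = -13; q=15
n=14: not <8, total = (-13)-14 = -27; q=29
n=9: not <8, total = (-27)-9 = -36; q=38
n=11: not <8, total = (-36)-11 = -47; q=49
total*q = (-47)*49 = -2303

-2303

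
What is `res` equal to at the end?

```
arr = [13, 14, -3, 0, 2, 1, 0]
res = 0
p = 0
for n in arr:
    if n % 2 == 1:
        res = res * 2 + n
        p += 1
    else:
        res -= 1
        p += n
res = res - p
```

19

n=13: odd, res = 0*2+13 = 13; p=1
n=14: not odd, res = 13-1 = 12; p=15
n=-3: odd, res = 12*2+(-3) = 21; p=16
n=0: not odd, res = 21-1 = 20; p=16
n=2: not odd, res = 20-1 = 19; p=18
n=1: odd, res = 19*2+1 = 39; p=19
n=0: not odd, res = 39-1 = 38; p=19
res-p = 38-19 = 19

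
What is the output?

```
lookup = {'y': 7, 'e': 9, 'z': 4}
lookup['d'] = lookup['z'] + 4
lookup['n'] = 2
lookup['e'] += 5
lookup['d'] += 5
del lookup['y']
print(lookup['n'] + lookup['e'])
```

lookup['d'] = lookup['z']+4 = 8 → {'y': 7, 'e': 9, 'z': 4, 'd': 8}
lookup['n'] = 2 → {'y': 7, 'e': 9, 'z': 4, 'd': 8, 'n': 2}
lookup['e'] = 9+5 = 14 → {'y': 7, 'e': 14, 'z': 4, 'd': 8, 'n': 2}
lookup['d'] = 8+5 = 13 → {'y': 7, 'e': 14, 'z': 4, 'd': 13, 'n': 2}
del 'y' → {'e': 14, 'z': 4, 'd': 13, 'n': 2}
lookup['n']+lookup['e'] = 2+14 = 16

16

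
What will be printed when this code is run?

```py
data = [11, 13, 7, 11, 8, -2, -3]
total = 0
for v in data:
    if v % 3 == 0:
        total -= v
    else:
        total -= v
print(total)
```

v=11: not %3==0, total = 0-11 = -11
v=13: not %3==0, total = (-11)-13 = -24
v=7: not %3==0, total = (-24)-7 = -31
v=11: not %3==0, total = (-31)-11 = -42
v=8: not %3==0, total = (-42)-8 = -50
v=-2: not %3==0, total = (-50)-(-2) = -48
v=-3: %3==0, total = (-48)-(-3) = -45

-45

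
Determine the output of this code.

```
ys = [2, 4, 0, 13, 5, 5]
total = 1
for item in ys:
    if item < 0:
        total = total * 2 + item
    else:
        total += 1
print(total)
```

item=2: not <0, total = 1+1 = 2
item=4: not <0, total = 2+1 = 3
item=0: not <0, total = 3+1 = 4
item=13: not <0, total = 4+1 = 5
item=5: not <0, total = 5+1 = 6
item=5: not <0, total = 6+1 = 7

7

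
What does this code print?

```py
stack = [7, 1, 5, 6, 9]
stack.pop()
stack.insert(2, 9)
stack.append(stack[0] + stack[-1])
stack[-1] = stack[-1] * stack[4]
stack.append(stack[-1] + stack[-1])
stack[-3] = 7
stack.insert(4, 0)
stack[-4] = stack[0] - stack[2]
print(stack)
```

pop() removes 9 → [7, 1, 5, 6]
insert 9 at 2 → [7, 1, 9, 5, 6]
append stack[0]+stack[-1] = 7+6 = 13 → [7, 1, 9, 5, 6, 13]
stack[-1] = stack[-1]*stack[4] = 13*6 = 78 → [7, 1, 9, 5, 6, 78]
append stack[-1]+stack[-1] = 78+78 = 156 → [7, 1, 9, 5, 6, 78, 156]
stack[-3] = 7 → [7, 1, 9, 5, 7, 78, 156]
insert 0 at 4 → [7, 1, 9, 5, 0, 7, 78, 156]
stack[-4] = stack[0]-stack[2] = 7-9 = -2 → [7, 1, 9, 5, -2, 7, 78, 156]

[7, 1, 9, 5, -2, 7, 78, 156]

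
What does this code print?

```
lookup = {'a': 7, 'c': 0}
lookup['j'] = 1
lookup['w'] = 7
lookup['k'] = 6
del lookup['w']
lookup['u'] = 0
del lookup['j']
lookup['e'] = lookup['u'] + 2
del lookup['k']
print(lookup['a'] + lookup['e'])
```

9

lookup['j'] = 1 → {'a': 7, 'c': 0, 'j': 1}
lookup['w'] = 7 → {'a': 7, 'c': 0, 'j': 1, 'w': 7}
lookup['k'] = 6 → {'a': 7, 'c': 0, 'j': 1, 'w': 7, 'k': 6}
del 'w' → {'a': 7, 'c': 0, 'j': 1, 'k': 6}
lookup['u'] = 0 → {'a': 7, 'c': 0, 'j': 1, 'k': 6, 'u': 0}
del 'j' → {'a': 7, 'c': 0, 'k': 6, 'u': 0}
lookup['e'] = lookup['u']+2 = 2 → {'a': 7, 'c': 0, 'k': 6, 'u': 0, 'e': 2}
del 'k' → {'a': 7, 'c': 0, 'u': 0, 'e': 2}
lookup['a']+lookup['e'] = 7+2 = 9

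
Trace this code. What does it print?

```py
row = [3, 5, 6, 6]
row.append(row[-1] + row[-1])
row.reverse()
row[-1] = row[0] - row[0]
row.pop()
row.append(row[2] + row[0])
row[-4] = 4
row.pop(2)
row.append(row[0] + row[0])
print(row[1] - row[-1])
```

append row[-1]+row[-1] = 6+6 = 12 → [3, 5, 6, 6, 12]
reverse → [12, 6, 6, 5, 3]
row[-1] = row[0]-row[0] = 12-12 = 0 → [12, 6, 6, 5, 0]
pop() removes 0 → [12, 6, 6, 5]
append row[2]+row[0] = 6+12 = 18 → [12, 6, 6, 5, 18]
row[-4] = 4 → [12, 4, 6, 5, 18]
pop(2) removes 6 → [12, 4, 5, 18]
append row[0]+row[0] = 12+12 = 24 → [12, 4, 5, 18, 24]
row[1]-row[-1] = 4-24 = -20

-20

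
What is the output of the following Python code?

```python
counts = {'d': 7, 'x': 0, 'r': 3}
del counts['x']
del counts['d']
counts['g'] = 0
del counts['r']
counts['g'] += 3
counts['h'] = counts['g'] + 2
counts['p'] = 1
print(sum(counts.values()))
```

9

del 'x' → {'d': 7, 'r': 3}
del 'd' → {'r': 3}
counts['g'] = 0 → {'r': 3, 'g': 0}
del 'r' → {'g': 0}
counts['g'] = 0+3 = 3 → {'g': 3}
counts['h'] = counts['g']+2 = 5 → {'g': 3, 'h': 5}
counts['p'] = 1 → {'g': 3, 'h': 5, 'p': 1}
sum of values = 9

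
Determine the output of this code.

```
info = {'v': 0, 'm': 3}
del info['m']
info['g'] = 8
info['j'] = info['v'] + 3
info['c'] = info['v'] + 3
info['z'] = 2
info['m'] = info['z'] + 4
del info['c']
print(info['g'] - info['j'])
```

del 'm' → {'v': 0}
info['g'] = 8 → {'v': 0, 'g': 8}
info['j'] = info['v']+3 = 3 → {'v': 0, 'g': 8, 'j': 3}
info['c'] = info['v']+3 = 3 → {'v': 0, 'g': 8, 'j': 3, 'c': 3}
info['z'] = 2 → {'v': 0, 'g': 8, 'j': 3, 'c': 3, 'z': 2}
info['m'] = info['z']+4 = 6 → {'v': 0, 'g': 8, 'j': 3, 'c': 3, 'z': 2, 'm': 6}
del 'c' → {'v': 0, 'g': 8, 'j': 3, 'z': 2, 'm': 6}
info['g']-info['j'] = 8-3 = 5

5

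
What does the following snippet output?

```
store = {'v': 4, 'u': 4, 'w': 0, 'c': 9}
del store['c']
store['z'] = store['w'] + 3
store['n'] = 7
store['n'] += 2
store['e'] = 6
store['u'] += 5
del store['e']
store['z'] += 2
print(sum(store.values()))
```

del 'c' → {'v': 4, 'u': 4, 'w': 0}
store['z'] = store['w']+3 = 3 → {'v': 4, 'u': 4, 'w': 0, 'z': 3}
store['n'] = 7 → {'v': 4, 'u': 4, 'w': 0, 'z': 3, 'n': 7}
store['n'] = 7+2 = 9 → {'v': 4, 'u': 4, 'w': 0, 'z': 3, 'n': 9}
store['e'] = 6 → {'v': 4, 'u': 4, 'w': 0, 'z': 3, 'n': 9, 'e': 6}
store['u'] = 4+5 = 9 → {'v': 4, 'u': 9, 'w': 0, 'z': 3, 'n': 9, 'e': 6}
del 'e' → {'v': 4, 'u': 9, 'w': 0, 'z': 3, 'n': 9}
store['z'] = 3+2 = 5 → {'v': 4, 'u': 9, 'w': 0, 'z': 5, 'n': 9}
sum of values = 27

27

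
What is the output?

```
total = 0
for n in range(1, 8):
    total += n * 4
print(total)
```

112

n=1: total = 0+1*4 = 4
n=2: total = 4+2*4 = 12
n=3: total = 12+3*4 = 24
n=4: total = 24+4*4 = 40
n=5: total = 40+5*4 = 60
n=6: total = 60+6*4 = 84
n=7: total = 84+7*4 = 112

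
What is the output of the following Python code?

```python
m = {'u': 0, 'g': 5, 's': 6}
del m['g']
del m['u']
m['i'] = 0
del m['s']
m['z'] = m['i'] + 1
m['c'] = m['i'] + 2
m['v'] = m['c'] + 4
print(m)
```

del 'g' → {'u': 0, 's': 6}
del 'u' → {'s': 6}
m['i'] = 0 → {'s': 6, 'i': 0}
del 's' → {'i': 0}
m['z'] = m['i']+1 = 1 → {'i': 0, 'z': 1}
m['c'] = m['i']+2 = 2 → {'i': 0, 'z': 1, 'c': 2}
m['v'] = m['c']+4 = 6 → {'i': 0, 'z': 1, 'c': 2, 'v': 6}

{'i': 0, 'z': 1, 'c': 2, 'v': 6}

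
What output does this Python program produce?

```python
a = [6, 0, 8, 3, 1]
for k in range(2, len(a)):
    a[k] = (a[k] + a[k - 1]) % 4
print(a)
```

[6, 0, 0, 3, 0]

k=2: a[2] = (8+0)%4 = 0 → [6, 0, 0, 3, 1]
k=3: a[3] = (3+0)%4 = 3 → [6, 0, 0, 3, 1]
k=4: a[4] = (1+3)%4 = 0 → [6, 0, 0, 3, 0]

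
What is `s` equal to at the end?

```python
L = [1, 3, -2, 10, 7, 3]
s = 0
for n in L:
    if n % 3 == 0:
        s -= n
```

n=1: not %3==0
n=3: %3==0, s = 0-3 = -3
n=-2: not %3==0
n=10: not %3==0
n=7: not %3==0
n=3: %3==0, s = (-3)-3 = -6

-6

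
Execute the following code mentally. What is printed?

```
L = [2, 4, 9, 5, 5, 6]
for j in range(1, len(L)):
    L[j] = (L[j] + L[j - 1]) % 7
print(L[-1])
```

j=1: L[1] = (4+2)%7 = 6 → [2, 6, 9, 5, 5, 6]
j=2: L[2] = (9+6)%7 = 1 → [2, 6, 1, 5, 5, 6]
j=3: L[3] = (5+1)%7 = 6 → [2, 6, 1, 6, 5, 6]
j=4: L[4] = (5+6)%7 = 4 → [2, 6, 1, 6, 4, 6]
j=5: L[5] = (6+4)%7 = 3 → [2, 6, 1, 6, 4, 3]

3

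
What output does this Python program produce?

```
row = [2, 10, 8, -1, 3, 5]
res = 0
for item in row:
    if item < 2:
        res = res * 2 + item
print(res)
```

item=2: not <2
item=10: not <2
item=8: not <2
item=-1: <2, res = 0*2+(-1) = -1
item=3: not <2
item=5: not <2

-1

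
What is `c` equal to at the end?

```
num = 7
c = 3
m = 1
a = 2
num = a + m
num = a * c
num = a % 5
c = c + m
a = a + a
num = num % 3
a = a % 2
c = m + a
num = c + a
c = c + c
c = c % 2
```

0

num = 2+1 = 3
num = 2*3 = 6
num = 2%5 = 2
c = 3+1 = 4
a = 2+2 = 4
num = 2%3 = 2
a = 4%2 = 0
c = 1+0 = 1
num = 1+0 = 1
c = 1+1 = 2
c = 2%2 = 0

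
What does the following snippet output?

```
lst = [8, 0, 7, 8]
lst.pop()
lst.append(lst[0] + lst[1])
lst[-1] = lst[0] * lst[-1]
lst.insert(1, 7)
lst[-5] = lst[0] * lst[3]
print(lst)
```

[56, 7, 0, 7, 64]

pop() removes 8 → [8, 0, 7]
append lst[0]+lst[1] = 8+0 = 8 → [8, 0, 7, 8]
lst[-1] = lst[0]*lst[-1] = 8*8 = 64 → [8, 0, 7, 64]
insert 7 at 1 → [8, 7, 0, 7, 64]
lst[-5] = lst[0]*lst[3] = 8*7 = 56 → [56, 7, 0, 7, 64]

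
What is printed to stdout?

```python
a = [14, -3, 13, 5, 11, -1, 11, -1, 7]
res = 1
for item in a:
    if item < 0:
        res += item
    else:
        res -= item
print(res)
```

item=14: not <0, res = 1-14 = -13
item=-3: <0, res = (-13)+(-3) = -16
item=13: not <0, res = (-16)-13 = -29
item=5: not <0, res = (-29)-5 = -34
item=11: not <0, res = (-34)-11 = -45
item=-1: <0, res = (-45)+(-1) = -46
item=11: not <0, res = (-46)-11 = -57
item=-1: <0, res = (-57)+(-1) = -58
item=7: not <0, res = (-58)-7 = -65

-65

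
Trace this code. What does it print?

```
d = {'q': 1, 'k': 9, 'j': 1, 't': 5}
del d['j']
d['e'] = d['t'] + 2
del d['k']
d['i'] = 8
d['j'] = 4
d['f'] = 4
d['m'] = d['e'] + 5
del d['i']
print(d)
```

del 'j' → {'q': 1, 'k': 9, 't': 5}
d['e'] = d['t']+2 = 7 → {'q': 1, 'k': 9, 't': 5, 'e': 7}
del 'k' → {'q': 1, 't': 5, 'e': 7}
d['i'] = 8 → {'q': 1, 't': 5, 'e': 7, 'i': 8}
d['j'] = 4 → {'q': 1, 't': 5, 'e': 7, 'i': 8, 'j': 4}
d['f'] = 4 → {'q': 1, 't': 5, 'e': 7, 'i': 8, 'j': 4, 'f': 4}
d['m'] = d['e']+5 = 12 → {'q': 1, 't': 5, 'e': 7, 'i': 8, 'j': 4, 'f': 4, 'm': 12}
del 'i' → {'q': 1, 't': 5, 'e': 7, 'j': 4, 'f': 4, 'm': 12}

{'q': 1, 't': 5, 'e': 7, 'j': 4, 'f': 4, 'm': 12}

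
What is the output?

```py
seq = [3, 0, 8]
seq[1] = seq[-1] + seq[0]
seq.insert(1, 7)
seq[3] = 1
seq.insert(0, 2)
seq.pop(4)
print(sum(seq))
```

23

seq[1] = seq[-1]+seq[0] = 8+3 = 11 → [3, 11, 8]
insert 7 at 1 → [3, 7, 11, 8]
seq[3] = 1 → [3, 7, 11, 1]
insert 2 at 0 → [2, 3, 7, 11, 1]
pop(4) removes 1 → [2, 3, 7, 11]
sum = 23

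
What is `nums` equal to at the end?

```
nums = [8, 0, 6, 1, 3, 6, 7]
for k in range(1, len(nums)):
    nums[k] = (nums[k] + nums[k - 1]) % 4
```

[8, 0, 2, 3, 2, 0, 3]

k=1: nums[1] = (0+8)%4 = 0 → [8, 0, 6, 1, 3, 6, 7]
k=2: nums[2] = (6+0)%4 = 2 → [8, 0, 2, 1, 3, 6, 7]
k=3: nums[3] = (1+2)%4 = 3 → [8, 0, 2, 3, 3, 6, 7]
k=4: nums[4] = (3+3)%4 = 2 → [8, 0, 2, 3, 2, 6, 7]
k=5: nums[5] = (6+2)%4 = 0 → [8, 0, 2, 3, 2, 0, 7]
k=6: nums[6] = (7+0)%4 = 3 → [8, 0, 2, 3, 2, 0, 3]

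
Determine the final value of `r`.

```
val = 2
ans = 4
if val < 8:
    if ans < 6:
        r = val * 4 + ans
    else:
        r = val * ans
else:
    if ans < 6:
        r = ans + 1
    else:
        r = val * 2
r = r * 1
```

12

val=2, ans=4
val < 8 is True; ans < 6 is True
→ r = val * 4 + ans = 12
r = 12*1 = 12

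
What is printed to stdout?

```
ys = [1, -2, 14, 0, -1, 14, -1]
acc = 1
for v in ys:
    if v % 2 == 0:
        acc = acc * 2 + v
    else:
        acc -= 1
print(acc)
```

v=1: not even, acc = 1-1 = 0
v=-2: even, acc = 0*2+(-2) = -2
v=14: even, acc = (-2)*2+14 = 10
v=0: even, acc = 10*2+0 = 20
v=-1: not even, acc = 20-1 = 19
v=14: even, acc = 19*2+14 = 52
v=-1: not even, acc = 52-1 = 51

51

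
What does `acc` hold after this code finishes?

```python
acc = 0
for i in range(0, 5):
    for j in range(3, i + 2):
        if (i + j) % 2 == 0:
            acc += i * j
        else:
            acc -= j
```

i=2,j=3: odd sum, acc = 0-3 = -3
i=3,j=3: even sum, acc = (-3)+9 = 6
i=3,j=4: odd sum, acc = 6-4 = 2
i=4,j=3: odd sum, acc = 2-3 = -1
i=4,j=4: even sum, acc = (-1)+16 = 15
i=4,j=5: odd sum, acc = 15-5 = 10

10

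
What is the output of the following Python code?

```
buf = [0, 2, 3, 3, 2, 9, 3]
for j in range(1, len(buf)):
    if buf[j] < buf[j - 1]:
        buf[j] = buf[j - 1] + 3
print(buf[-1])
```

12

j=1: 2>=0, unchanged → [0, 2, 3, 3, 2, 9, 3]
j=2: 3>=2, unchanged → [0, 2, 3, 3, 2, 9, 3]
j=3: 3>=3, unchanged → [0, 2, 3, 3, 2, 9, 3]
j=4: 2<3, buf[4] = 3+3 = 6 → [0, 2, 3, 3, 6, 9, 3]
j=5: 9>=6, unchanged → [0, 2, 3, 3, 6, 9, 3]
j=6: 3<9, buf[6] = 9+3 = 12 → [0, 2, 3, 3, 6, 9, 12]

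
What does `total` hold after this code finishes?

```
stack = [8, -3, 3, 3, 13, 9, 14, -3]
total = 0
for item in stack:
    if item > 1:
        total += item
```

50

item=8: >1, total = 0+8 = 8
item=-3: not >1
item=3: >1, total = 8+3 = 11
item=3: >1, total = 11+3 = 14
item=13: >1, total = 14+13 = 27
item=9: >1, total = 27+9 = 36
item=14: >1, total = 36+14 = 50
item=-3: not >1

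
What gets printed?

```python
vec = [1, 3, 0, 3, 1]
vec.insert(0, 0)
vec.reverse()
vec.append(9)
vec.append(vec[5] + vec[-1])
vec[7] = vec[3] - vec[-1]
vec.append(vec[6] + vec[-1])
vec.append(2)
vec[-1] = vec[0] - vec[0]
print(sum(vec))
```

14

insert 0 at 0 → [0, 1, 3, 0, 3, 1]
reverse → [1, 3, 0, 3, 1, 0]
append 9 → [1, 3, 0, 3, 1, 0, 9]
append vec[5]+vec[-1] = 0+9 = 9 → [1, 3, 0, 3, 1, 0, 9, 9]
vec[7] = vec[3]-vec[-1] = 3-9 = -6 → [1, 3, 0, 3, 1, 0, 9, -6]
append vec[6]+vec[-1] = 9+(-6) = 3 → [1, 3, 0, 3, 1, 0, 9, -6, 3]
append 2 → [1, 3, 0, 3, 1, 0, 9, -6, 3, 2]
vec[-1] = vec[0]-vec[0] = 1-1 = 0 → [1, 3, 0, 3, 1, 0, 9, -6, 3, 0]
sum = 14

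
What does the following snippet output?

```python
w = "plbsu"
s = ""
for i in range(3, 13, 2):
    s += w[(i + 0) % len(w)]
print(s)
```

spbul

i=3: add w[3]='s' → 's'
i=5: add w[0]='p' → 'sp'
i=7: add w[2]='b' → 'spb'
i=9: add w[4]='u' → 'spbu'
i=11: add w[1]='l' → 'spbul'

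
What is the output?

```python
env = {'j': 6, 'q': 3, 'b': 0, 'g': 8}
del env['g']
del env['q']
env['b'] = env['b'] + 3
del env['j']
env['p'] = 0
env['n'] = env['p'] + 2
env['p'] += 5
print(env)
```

{'b': 3, 'p': 5, 'n': 2}

del 'g' → {'j': 6, 'q': 3, 'b': 0}
del 'q' → {'j': 6, 'b': 0}
env['b'] = env['b']+3 = 3 → {'j': 6, 'b': 3}
del 'j' → {'b': 3}
env['p'] = 0 → {'b': 3, 'p': 0}
env['n'] = env['p']+2 = 2 → {'b': 3, 'p': 0, 'n': 2}
env['p'] = 0+5 = 5 → {'b': 3, 'p': 5, 'n': 2}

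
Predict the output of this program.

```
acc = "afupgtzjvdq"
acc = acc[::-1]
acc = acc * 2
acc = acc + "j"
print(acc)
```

reverse → 'qdvjztgpufa'
repeat ×2 → 'qdvjztgpufaqdvjztgpufa'
+ 'j' → 'qdvjztgpufaqdvjztgpufaj'

qdvjztgpufaqdvjztgpufaj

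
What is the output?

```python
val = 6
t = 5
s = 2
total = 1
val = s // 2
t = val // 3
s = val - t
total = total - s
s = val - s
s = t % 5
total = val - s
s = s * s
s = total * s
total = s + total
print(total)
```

1

val = 2//2 = 1
t = 1//3 = 0
s = 1-0 = 1
total = 1-1 = 0
s = 1-1 = 0
s = 0%5 = 0
total = 1-0 = 1
s = 0*0 = 0
s = 1*0 = 0
total = 0+1 = 1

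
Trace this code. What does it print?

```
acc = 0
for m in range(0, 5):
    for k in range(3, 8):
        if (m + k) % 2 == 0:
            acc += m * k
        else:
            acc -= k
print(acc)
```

m=0,k=3: odd sum, acc = 0-3 = -3
m=0,k=4: even sum, acc = (-3)+0 = -3
m=0,k=5: odd sum, acc = (-3)-5 = -8
m=0,k=6: even sum, acc = (-8)+0 = -8
m=0,k=7: odd sum, acc = (-8)-7 = -15
m=1,k=3: even sum, acc = (-15)+3 = -12
m=1,k=4: odd sum, acc = (-12)-4 = -16
m=1,k=5: even sum, acc = (-16)+5 = -11
m=1,k=6: odd sum, acc = (-11)-6 = -17
m=1,k=7: even sum, acc = (-17)+7 = -10
m=2,k=3: odd sum, acc = (-10)-3 = -13
m=2,k=4: even sum, acc = (-13)+8 = -5
m=2,k=5: odd sum, acc = (-5)-5 = -10
m=2,k=6: even sum, acc = (-10)+12 = 2
m=2,k=7: odd sum, acc = 2-7 = -5
m=3,k=3: even sum, acc = (-5)+9 = 4
m=3,k=4: odd sum, acc = 4-4 = 0
m=3,k=5: even sum, acc = 0+15 = 15
m=3,k=6: odd sum, acc = 15-6 = 9
m=3,k=7: even sum, acc = 9+21 = 30
m=4,k=3: odd sum, acc = 30-3 = 27
m=4,k=4: even sum, acc = 27+16 = 43
m=4,k=5: odd sum, acc = 43-5 = 38
m=4,k=6: even sum, acc = 38+24 = 62
m=4,k=7: odd sum, acc = 62-7 = 55

55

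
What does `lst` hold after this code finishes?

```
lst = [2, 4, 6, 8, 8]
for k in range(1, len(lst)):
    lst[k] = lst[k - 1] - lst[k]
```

[2, -2, -8, -16, -24]

k=1: lst[1] = 2-4 = -2 → [2, -2, 6, 8, 8]
k=2: lst[2] = (-2)-6 = -8 → [2, -2, -8, 8, 8]
k=3: lst[3] = (-8)-8 = -16 → [2, -2, -8, -16, 8]
k=4: lst[4] = (-16)-8 = -24 → [2, -2, -8, -16, -24]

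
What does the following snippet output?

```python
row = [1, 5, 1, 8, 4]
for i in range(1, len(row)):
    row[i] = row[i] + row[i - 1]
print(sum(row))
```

48

i=1: row[1] = 5+1 = 6 → [1, 6, 1, 8, 4]
i=2: row[2] = 1+6 = 7 → [1, 6, 7, 8, 4]
i=3: row[3] = 8+7 = 15 → [1, 6, 7, 15, 4]
i=4: row[4] = 4+15 = 19 → [1, 6, 7, 15, 19]
sum = 48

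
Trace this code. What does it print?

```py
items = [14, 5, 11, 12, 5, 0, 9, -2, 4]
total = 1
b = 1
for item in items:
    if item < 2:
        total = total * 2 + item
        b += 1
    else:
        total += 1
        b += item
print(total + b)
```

88

item=14: not <2, total = 1+1 = 2; b=15
item=5: not <2, total = 2+1 = 3; b=20
item=11: not <2, total = 3+1 = 4; b=31
item=12: not <2, total = 4+1 = 5; b=43
item=5: not <2, total = 5+1 = 6; b=48
item=0: <2, total = 6*2+0 = 12; b=49
item=9: not <2, total = 12+1 = 13; b=58
item=-2: <2, total = 13*2+(-2) = 24; b=59
item=4: not <2, total = 24+1 = 25; b=63
total+b = 25+63 = 88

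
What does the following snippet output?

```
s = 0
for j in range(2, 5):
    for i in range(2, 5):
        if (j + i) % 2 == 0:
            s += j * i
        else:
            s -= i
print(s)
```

33

j=2,i=2: even sum, s = 0+4 = 4
j=2,i=3: odd sum, s = 4-3 = 1
j=2,i=4: even sum, s = 1+8 = 9
j=3,i=2: odd sum, s = 9-2 = 7
j=3,i=3: even sum, s = 7+9 = 16
j=3,i=4: odd sum, s = 16-4 = 12
j=4,i=2: even sum, s = 12+8 = 20
j=4,i=3: odd sum, s = 20-3 = 17
j=4,i=4: even sum, s = 17+16 = 33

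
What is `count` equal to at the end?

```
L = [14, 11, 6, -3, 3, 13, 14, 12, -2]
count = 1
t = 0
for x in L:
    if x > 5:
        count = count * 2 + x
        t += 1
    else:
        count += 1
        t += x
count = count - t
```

x=14: >5, count = 1*2+14 = 16; t=1
x=11: >5, count = 16*2+11 = 43; t=2
x=6: >5, count = 43*2+6 = 92; t=3
x=-3: not >5, count = 92+1 = 93; t=0
x=3: not >5, count = 93+1 = 94; t=3
x=13: >5, count = 94*2+13 = 201; t=4
x=14: >5, count = 201*2+14 = 416; t=5
x=12: >5, count = 416*2+12 = 844; t=6
x=-2: not >5, count = 844+1 = 845; t=4
count-t = 845-4 = 841

841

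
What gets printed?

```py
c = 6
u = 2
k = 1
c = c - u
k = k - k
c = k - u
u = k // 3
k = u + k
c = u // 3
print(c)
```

c = 6-2 = 4
k = 1-1 = 0
c = 0-2 = -2
u = 0//3 = 0
k = 0+0 = 0
c = 0//3 = 0

0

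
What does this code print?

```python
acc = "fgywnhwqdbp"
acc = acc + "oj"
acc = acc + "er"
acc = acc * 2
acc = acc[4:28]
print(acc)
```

+ 'oj' → 'fgywnhwqdbpoj'
+ 'er' → 'fgywnhwqdbpojer'
repeat ×2 → 'fgywnhwqdbpojerfgywnhwqdbpojer'
slice [4:28] → 'nhwqdbpojerfgywnhwqdbpoj'

nhwqdbpojerfgywnhwqdbpoj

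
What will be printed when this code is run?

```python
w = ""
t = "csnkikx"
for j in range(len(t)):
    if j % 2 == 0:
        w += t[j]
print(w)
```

cnix

j=0: add 'c' → 'c'
j=1: skip
j=2: add 'n' → 'cn'
j=3: skip
j=4: add 'i' → 'cni'
j=5: skip
j=6: add 'x' → 'cnix'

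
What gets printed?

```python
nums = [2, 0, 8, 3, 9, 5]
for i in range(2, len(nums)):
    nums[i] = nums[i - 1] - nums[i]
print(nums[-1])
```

-25

i=2: nums[2] = 0-8 = -8 → [2, 0, -8, 3, 9, 5]
i=3: nums[3] = (-8)-3 = -11 → [2, 0, -8, -11, 9, 5]
i=4: nums[4] = (-11)-9 = -20 → [2, 0, -8, -11, -20, 5]
i=5: nums[5] = (-20)-5 = -25 → [2, 0, -8, -11, -20, -25]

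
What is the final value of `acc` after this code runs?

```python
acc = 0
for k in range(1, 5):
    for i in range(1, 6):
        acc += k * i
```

k=1,i=1: acc = 0+1 = 1
k=1,i=2: acc = 1+2 = 3
k=1,i=3: acc = 3+3 = 6
k=1,i=4: acc = 6+4 = 10
k=1,i=5: acc = 10+5 = 15
k=2,i=1: acc = 15+2 = 17
k=2,i=2: acc = 17+4 = 21
k=2,i=3: acc = 21+6 = 27
k=2,i=4: acc = 27+8 = 35
k=2,i=5: acc = 35+10 = 45
k=3,i=1: acc = 45+3 = 48
k=3,i=2: acc = 48+6 = 54
k=3,i=3: acc = 54+9 = 63
k=3,i=4: acc = 63+12 = 75
k=3,i=5: acc = 75+15 = 90
k=4,i=1: acc = 90+4 = 94
k=4,i=2: acc = 94+8 = 102
k=4,i=3: acc = 102+12 = 114
k=4,i=4: acc = 114+16 = 130
k=4,i=5: acc = 130+20 = 150

150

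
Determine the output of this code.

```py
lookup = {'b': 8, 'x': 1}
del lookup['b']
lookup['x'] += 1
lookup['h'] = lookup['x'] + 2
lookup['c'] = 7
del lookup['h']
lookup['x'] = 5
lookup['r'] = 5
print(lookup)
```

del 'b' → {'x': 1}
lookup['x'] = 1+1 = 2 → {'x': 2}
lookup['h'] = lookup['x']+2 = 4 → {'x': 2, 'h': 4}
lookup['c'] = 7 → {'x': 2, 'h': 4, 'c': 7}
del 'h' → {'x': 2, 'c': 7}
lookup['x'] = 5 → {'x': 5, 'c': 7}
lookup['r'] = 5 → {'x': 5, 'c': 7, 'r': 5}

{'x': 5, 'c': 7, 'r': 5}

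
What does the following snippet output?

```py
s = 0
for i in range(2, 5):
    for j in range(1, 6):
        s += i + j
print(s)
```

90

i=2,j=1: s = 0+3 = 3
i=2,j=2: s = 3+4 = 7
i=2,j=3: s = 7+5 = 12
i=2,j=4: s = 12+6 = 18
i=2,j=5: s = 18+7 = 25
i=3,j=1: s = 25+4 = 29
i=3,j=2: s = 29+5 = 34
i=3,j=3: s = 34+6 = 40
i=3,j=4: s = 40+7 = 47
i=3,j=5: s = 47+8 = 55
i=4,j=1: s = 55+5 = 60
i=4,j=2: s = 60+6 = 66
i=4,j=3: s = 66+7 = 73
i=4,j=4: s = 73+8 = 81
i=4,j=5: s = 81+9 = 90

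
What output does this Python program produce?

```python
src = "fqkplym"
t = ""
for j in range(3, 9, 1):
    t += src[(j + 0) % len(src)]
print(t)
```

j=3: add src[3]='p' → 'p'
j=4: add src[4]='l' → 'pl'
j=5: add src[5]='y' → 'ply'
j=6: add src[6]='m' → 'plym'
j=7: add src[0]='f' → 'plymf'
j=8: add src[1]='q' → 'plymfq'

plymfq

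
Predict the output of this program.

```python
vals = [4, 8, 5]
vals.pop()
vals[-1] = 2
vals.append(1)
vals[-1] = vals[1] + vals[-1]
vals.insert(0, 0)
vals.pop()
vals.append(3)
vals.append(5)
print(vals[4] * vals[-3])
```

10

pop() removes 5 → [4, 8]
vals[-1] = 2 → [4, 2]
append 1 → [4, 2, 1]
vals[-1] = vals[1]+vals[-1] = 2+1 = 3 → [4, 2, 3]
insert 0 at 0 → [0, 4, 2, 3]
pop() removes 3 → [0, 4, 2]
append 3 → [0, 4, 2, 3]
append 5 → [0, 4, 2, 3, 5]
vals[4]*vals[-3] = 5*2 = 10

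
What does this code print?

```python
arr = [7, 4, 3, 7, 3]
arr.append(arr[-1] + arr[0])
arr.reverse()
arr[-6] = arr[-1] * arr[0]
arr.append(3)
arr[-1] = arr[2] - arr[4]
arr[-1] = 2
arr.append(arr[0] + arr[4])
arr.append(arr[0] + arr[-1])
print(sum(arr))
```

314

append arr[-1]+arr[0] = 3+7 = 10 → [7, 4, 3, 7, 3, 10]
reverse → [10, 3, 7, 3, 4, 7]
arr[-6] = arr[-1]*arr[0] = 7*10 = 70 → [70, 3, 7, 3, 4, 7]
append 3 → [70, 3, 7, 3, 4, 7, 3]
arr[-1] = arr[2]-arr[4] = 7-4 = 3 → [70, 3, 7, 3, 4, 7, 3]
arr[-1] = 2 → [70, 3, 7, 3, 4, 7, 2]
append arr[0]+arr[4] = 70+4 = 74 → [70, 3, 7, 3, 4, 7, 2, 74]
append arr[0]+arr[-1] = 70+74 = 144 → [70, 3, 7, 3, 4, 7, 2, 74, 144]
sum = 314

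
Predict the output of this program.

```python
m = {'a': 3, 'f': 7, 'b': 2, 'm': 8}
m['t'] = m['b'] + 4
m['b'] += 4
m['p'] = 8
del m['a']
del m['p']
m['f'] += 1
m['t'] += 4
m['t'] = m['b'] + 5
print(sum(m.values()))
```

33

m['t'] = m['b']+4 = 6 → {'a': 3, 'f': 7, 'b': 2, 'm': 8, 't': 6}
m['b'] = 2+4 = 6 → {'a': 3, 'f': 7, 'b': 6, 'm': 8, 't': 6}
m['p'] = 8 → {'a': 3, 'f': 7, 'b': 6, 'm': 8, 't': 6, 'p': 8}
del 'a' → {'f': 7, 'b': 6, 'm': 8, 't': 6, 'p': 8}
del 'p' → {'f': 7, 'b': 6, 'm': 8, 't': 6}
m['f'] = 7+1 = 8 → {'f': 8, 'b': 6, 'm': 8, 't': 6}
m['t'] = 6+4 = 10 → {'f': 8, 'b': 6, 'm': 8, 't': 10}
m['t'] = m['b']+5 = 11 → {'f': 8, 'b': 6, 'm': 8, 't': 11}
sum of values = 33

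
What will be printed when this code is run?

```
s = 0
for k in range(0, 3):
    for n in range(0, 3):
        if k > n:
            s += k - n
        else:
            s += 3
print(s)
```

k=0,n=0: not 0>0, s = 0+3 = 3
k=0,n=1: not 0>1, s = 3+3 = 6
k=0,n=2: not 0>2, s = 6+3 = 9
k=1,n=0: 1>0, s = 9+1 = 10
k=1,n=1: not 1>1, s = 10+3 = 13
k=1,n=2: not 1>2, s = 13+3 = 16
k=2,n=0: 2>0, s = 16+2 = 18
k=2,n=1: 2>1, s = 18+1 = 19
k=2,n=2: not 2>2, s = 19+3 = 22

22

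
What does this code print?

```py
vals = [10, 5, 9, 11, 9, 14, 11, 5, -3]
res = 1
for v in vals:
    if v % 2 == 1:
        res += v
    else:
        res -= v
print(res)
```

v=10: not odd, res = 1-10 = -9
v=5: odd, res = (-9)+5 = -4
v=9: odd, res = (-4)+9 = 5
v=11: odd, res = 5+11 = 16
v=9: odd, res = 16+9 = 25
v=14: not odd, res = 25-14 = 11
v=11: odd, res = 11+11 = 22
v=5: odd, res = 22+5 = 27
v=-3: odd, res = 27+(-3) = 24

24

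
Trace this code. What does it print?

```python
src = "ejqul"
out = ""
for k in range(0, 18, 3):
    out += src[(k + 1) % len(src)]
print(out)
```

k=0: add src[1]='j' → 'j'
k=3: add src[4]='l' → 'jl'
k=6: add src[2]='q' → 'jlq'
k=9: add src[0]='e' → 'jlqe'
k=12: add src[3]='u' → 'jlqeu'
k=15: add src[1]='j' → 'jlqeuj'

jlqeuj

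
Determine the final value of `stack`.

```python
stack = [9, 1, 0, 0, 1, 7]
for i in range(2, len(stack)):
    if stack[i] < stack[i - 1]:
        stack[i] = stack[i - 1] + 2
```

i=2: 0<1, stack[2] = 1+2 = 3 → [9, 1, 3, 0, 1, 7]
i=3: 0<3, stack[3] = 3+2 = 5 → [9, 1, 3, 5, 1, 7]
i=4: 1<5, stack[4] = 5+2 = 7 → [9, 1, 3, 5, 7, 7]
i=5: 7>=7, unchanged → [9, 1, 3, 5, 7, 7]

[9, 1, 3, 5, 7, 7]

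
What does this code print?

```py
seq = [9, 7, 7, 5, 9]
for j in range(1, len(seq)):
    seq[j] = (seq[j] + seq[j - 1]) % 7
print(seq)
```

j=1: seq[1] = (7+9)%7 = 2 → [9, 2, 7, 5, 9]
j=2: seq[2] = (7+2)%7 = 2 → [9, 2, 2, 5, 9]
j=3: seq[3] = (5+2)%7 = 0 → [9, 2, 2, 0, 9]
j=4: seq[4] = (9+0)%7 = 2 → [9, 2, 2, 0, 2]

[9, 2, 2, 0, 2]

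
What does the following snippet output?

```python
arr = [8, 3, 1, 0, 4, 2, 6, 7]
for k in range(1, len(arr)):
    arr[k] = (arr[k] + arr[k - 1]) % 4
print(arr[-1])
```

3

k=1: arr[1] = (3+8)%4 = 3 → [8, 3, 1, 0, 4, 2, 6, 7]
k=2: arr[2] = (1+3)%4 = 0 → [8, 3, 0, 0, 4, 2, 6, 7]
k=3: arr[3] = (0+0)%4 = 0 → [8, 3, 0, 0, 4, 2, 6, 7]
k=4: arr[4] = (4+0)%4 = 0 → [8, 3, 0, 0, 0, 2, 6, 7]
k=5: arr[5] = (2+0)%4 = 2 → [8, 3, 0, 0, 0, 2, 6, 7]
k=6: arr[6] = (6+2)%4 = 0 → [8, 3, 0, 0, 0, 2, 0, 7]
k=7: arr[7] = (7+0)%4 = 3 → [8, 3, 0, 0, 0, 2, 0, 3]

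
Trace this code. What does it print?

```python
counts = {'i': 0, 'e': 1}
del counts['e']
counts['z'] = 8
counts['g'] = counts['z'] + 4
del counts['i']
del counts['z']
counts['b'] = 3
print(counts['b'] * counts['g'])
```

del 'e' → {'i': 0}
counts['z'] = 8 → {'i': 0, 'z': 8}
counts['g'] = counts['z']+4 = 12 → {'i': 0, 'z': 8, 'g': 12}
del 'i' → {'z': 8, 'g': 12}
del 'z' → {'g': 12}
counts['b'] = 3 → {'g': 12, 'b': 3}
counts['b']*counts['g'] = 3*12 = 36

36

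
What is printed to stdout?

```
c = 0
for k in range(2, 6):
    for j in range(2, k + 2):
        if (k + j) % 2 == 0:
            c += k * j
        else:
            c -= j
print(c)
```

k=2,j=2: even sum, c = 0+4 = 4
k=2,j=3: odd sum, c = 4-3 = 1
k=3,j=2: odd sum, c = 1-2 = -1
k=3,j=3: even sum, c = (-1)+9 = 8
k=3,j=4: odd sum, c = 8-4 = 4
k=4,j=2: even sum, c = 4+8 = 12
k=4,j=3: odd sum, c = 12-3 = 9
k=4,j=4: even sum, c = 9+16 = 25
k=4,j=5: odd sum, c = 25-5 = 20
k=5,j=2: odd sum, c = 20-2 = 18
k=5,j=3: even sum, c = 18+15 = 33
k=5,j=4: odd sum, c = 33-4 = 29
k=5,j=5: even sum, c = 29+25 = 54
k=5,j=6: odd sum, c = 54-6 = 48

48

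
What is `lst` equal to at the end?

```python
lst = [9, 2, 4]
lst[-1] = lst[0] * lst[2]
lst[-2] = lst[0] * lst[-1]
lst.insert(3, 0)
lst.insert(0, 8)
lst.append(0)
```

[8, 9, 324, 36, 0, 0]

lst[-1] = lst[0]*lst[2] = 9*4 = 36 → [9, 2, 36]
lst[-2] = lst[0]*lst[-1] = 9*36 = 324 → [9, 324, 36]
insert 0 at 3 → [9, 324, 36, 0]
insert 8 at 0 → [8, 9, 324, 36, 0]
append 0 → [8, 9, 324, 36, 0, 0]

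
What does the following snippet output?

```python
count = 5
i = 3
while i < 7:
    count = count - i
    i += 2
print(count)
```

i=3: count = 5-3 = 2
i=5: count = 2-5 = -3

-3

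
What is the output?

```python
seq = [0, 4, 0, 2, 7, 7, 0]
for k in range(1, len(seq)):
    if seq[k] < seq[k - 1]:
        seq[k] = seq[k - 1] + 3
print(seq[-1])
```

k=1: 4>=0, unchanged → [0, 4, 0, 2, 7, 7, 0]
k=2: 0<4, seq[2] = 4+3 = 7 → [0, 4, 7, 2, 7, 7, 0]
k=3: 2<7, seq[3] = 7+3 = 10 → [0, 4, 7, 10, 7, 7, 0]
k=4: 7<10, seq[4] = 10+3 = 13 → [0, 4, 7, 10, 13, 7, 0]
k=5: 7<13, seq[5] = 13+3 = 16 → [0, 4, 7, 10, 13, 16, 0]
k=6: 0<16, seq[6] = 16+3 = 19 → [0, 4, 7, 10, 13, 16, 19]

19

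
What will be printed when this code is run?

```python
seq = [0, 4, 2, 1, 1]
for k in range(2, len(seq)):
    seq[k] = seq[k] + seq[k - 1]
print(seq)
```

[0, 4, 6, 7, 8]

k=2: seq[2] = 2+4 = 6 → [0, 4, 6, 1, 1]
k=3: seq[3] = 1+6 = 7 → [0, 4, 6, 7, 1]
k=4: seq[4] = 1+7 = 8 → [0, 4, 6, 7, 8]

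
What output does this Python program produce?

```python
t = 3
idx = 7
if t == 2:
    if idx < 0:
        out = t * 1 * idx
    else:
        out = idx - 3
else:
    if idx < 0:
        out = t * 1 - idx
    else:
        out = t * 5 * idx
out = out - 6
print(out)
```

99

t=3, idx=7
t == 2 is False; idx < 0 is False
→ out = t * 5 * idx = 105
out = 105-6 = 99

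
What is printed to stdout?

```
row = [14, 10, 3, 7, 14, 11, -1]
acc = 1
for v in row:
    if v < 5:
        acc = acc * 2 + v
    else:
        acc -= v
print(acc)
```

v=14: not <5, acc = 1-14 = -13
v=10: not <5, acc = (-13)-10 = -23
v=3: <5, acc = (-23)*2+3 = -43
v=7: not <5, acc = (-43)-7 = -50
v=14: not <5, acc = (-50)-14 = -64
v=11: not <5, acc = (-64)-11 = -75
v=-1: <5, acc = (-75)*2+(-1) = -151

-151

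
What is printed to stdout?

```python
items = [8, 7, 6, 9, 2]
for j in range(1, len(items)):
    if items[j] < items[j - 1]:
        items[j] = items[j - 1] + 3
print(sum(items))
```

70

j=1: 7<8, items[1] = 8+3 = 11 → [8, 11, 6, 9, 2]
j=2: 6<11, items[2] = 11+3 = 14 → [8, 11, 14, 9, 2]
j=3: 9<14, items[3] = 14+3 = 17 → [8, 11, 14, 17, 2]
j=4: 2<17, items[4] = 17+3 = 20 → [8, 11, 14, 17, 20]
sum = 70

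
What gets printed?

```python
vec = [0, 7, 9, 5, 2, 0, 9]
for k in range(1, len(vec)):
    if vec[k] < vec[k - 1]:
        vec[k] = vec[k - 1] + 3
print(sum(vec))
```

k=1: 7>=0, unchanged → [0, 7, 9, 5, 2, 0, 9]
k=2: 9>=7, unchanged → [0, 7, 9, 5, 2, 0, 9]
k=3: 5<9, vec[3] = 9+3 = 12 → [0, 7, 9, 12, 2, 0, 9]
k=4: 2<12, vec[4] = 12+3 = 15 → [0, 7, 9, 12, 15, 0, 9]
k=5: 0<15, vec[5] = 15+3 = 18 → [0, 7, 9, 12, 15, 18, 9]
k=6: 9<18, vec[6] = 18+3 = 21 → [0, 7, 9, 12, 15, 18, 21]
sum = 82

82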